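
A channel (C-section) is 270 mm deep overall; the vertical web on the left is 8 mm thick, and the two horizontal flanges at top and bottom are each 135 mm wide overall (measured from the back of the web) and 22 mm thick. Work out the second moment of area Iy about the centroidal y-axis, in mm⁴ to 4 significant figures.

Iy ≈ 1.462 × 10⁷ mm⁴

Split into non-overlapping primitives; take the origin at the lower-left of the bounding box.
Web: 8 × 270, A = 2 160 mm², x = 4 mm, Ī = 11 520 mm⁴.
Top flange (beyond web): 127 × 22, A = 2 794 mm², x = 71.5 mm, Ī = 3 755 369 mm⁴.
Bottom flange (beyond web): 127 × 22, A = 2 794 mm², x = 71.5 mm, Ī = 3 755 369 mm⁴.
Centroid: x̄ = ΣA·x / ΣA = 52.6822 mm.
Transfer each piece to the centroidal y-axis using Ī + A·d² with d = x − 52.6822:
  web: d = -48.6822 mm → contributes +5 130 635 mm⁴
  top flange (beyond web): d = 18.8178 mm → contributes +4 744 747 mm⁴
  bottom flange (beyond web): d = 18.8178 mm → contributes +4 744 747 mm⁴
Total I = 14 620 128 mm⁴.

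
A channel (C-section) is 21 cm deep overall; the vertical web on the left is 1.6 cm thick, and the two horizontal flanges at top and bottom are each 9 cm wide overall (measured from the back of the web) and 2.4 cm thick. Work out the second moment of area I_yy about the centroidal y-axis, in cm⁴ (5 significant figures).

Treat the section as a set of non-overlapping primitives; coordinates are from the bounding-box lower-left.
Web: 1.6 × 21, A = 33.6 cm², x = 0.8 cm, Ī = 7.168 cm⁴.
Top flange (beyond web): 7.4 × 2.4, A = 17.76 cm², x = 5.3 cm, Ī = 81.0448 cm⁴.
Bottom flange (beyond web): 7.4 × 2.4, A = 17.76 cm², x = 5.3 cm, Ī = 81.0448 cm⁴.
Centroid: x̄ = ΣA·x / ΣA = 3.1125 cm.
Transfer each piece to the centroidal y-axis using Ī + A·d² with d = x − 3.1125:
  web: d = -2.3125 cm → contributes +186.8493 cm⁴
  top flange (beyond web): d = 2.1875 cm → contributes +166.0292 cm⁴
  bottom flange (beyond web): d = 2.1875 cm → contributes +166.0292 cm⁴
Total I = 518.9076 cm⁴.

I_yy ≈ 518.91 cm⁴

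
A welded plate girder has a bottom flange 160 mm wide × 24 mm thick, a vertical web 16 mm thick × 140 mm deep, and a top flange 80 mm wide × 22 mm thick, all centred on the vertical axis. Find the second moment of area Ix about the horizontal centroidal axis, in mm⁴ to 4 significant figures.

Split into non-overlapping primitives; take the origin at the lower-left of the bounding box.
Bottom plate: 160 × 24, A = 3 840 mm², y = 12 mm, Ī = 184 320 mm⁴.
Web plate: 16 × 140, A = 2 240 mm², y = 94 mm, Ī = 3 658 667 mm⁴.
Top plate: 80 × 22, A = 1 760 mm², y = 175 mm, Ī = 70986.7 mm⁴.
Centroid: ȳ = ΣA·y / ΣA = 72.0204 mm.
Transfer each piece to the horizontal centroidal axis using Ī + A·d² with d = y − 72.0204:
  bottom plate: d = -60.0204 mm → contributes +14 017 726 mm⁴
  web plate: d = 21.9796 mm → contributes +4 740 816 mm⁴
  top plate: d = 102.98 mm → contributes +18 735 428 mm⁴
Total I = 37 493 970 mm⁴.

Ix ≈ 3.749 × 10⁷ mm⁴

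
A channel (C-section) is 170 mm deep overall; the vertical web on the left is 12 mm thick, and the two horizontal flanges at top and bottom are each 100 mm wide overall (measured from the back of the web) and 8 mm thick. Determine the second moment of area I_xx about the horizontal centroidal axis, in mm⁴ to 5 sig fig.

Break the section into simple shapes (no overlaps), measuring from the bottom-left corner of the bounding box.
Web: 12 × 170, A = 2 040 mm², y = 85 mm, Ī = 4 913 000 mm⁴.
Top flange (beyond web): 88 × 8, A = 704 mm², y = 166 mm, Ī = 3754.667 mm⁴.
Bottom flange (beyond web): 88 × 8, A = 704 mm², y = 4 mm, Ī = 3754.667 mm⁴.
By symmetry the centroid is at mid-height, ȳ = 85 mm.
Transfer each piece to the horizontal centroidal axis using Ī + A·d² with d = y − 85:
  web: d = 0 mm → contributes +4 913 000 mm⁴
  top flange (beyond web): d = 81 mm → contributes +4 622 699 mm⁴
  bottom flange (beyond web): d = -81 mm → contributes +4 622 699 mm⁴
Total I = 14 158 397 mm⁴.

I_xx ≈ 1.4158 × 10⁷ mm⁴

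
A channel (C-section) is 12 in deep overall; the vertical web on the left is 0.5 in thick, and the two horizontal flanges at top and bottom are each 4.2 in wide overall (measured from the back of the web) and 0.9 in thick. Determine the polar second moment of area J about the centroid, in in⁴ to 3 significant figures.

J ≈ 299 in⁴

Treat the section as a set of non-overlapping primitives; coordinates are from the bounding-box lower-left.
Web: 0.5 × 12, A = 6 in², y = 6 in, Ī = 72 in⁴.
Top flange (beyond web): 3.7 × 0.9, A = 3.33 in², y = 11.55 in, Ī = 0.22478 in⁴.
Bottom flange (beyond web): 3.7 × 0.9, A = 3.33 in², y = 0.45 in, Ī = 0.22478 in⁴.
By symmetry the centroid is at mid-height, ȳ = 6 in.
Transfer each piece to the centroidal x-axis using Ī + A·d² with d = y − 6:
  web: d = 0 in → contributes +72 in⁴
  top flange (beyond web): d = 5.55 in → contributes +102.8 in⁴
  bottom flange (beyond web): d = -5.55 in → contributes +102.8 in⁴
Total I = 277.59 in⁴.
For the y-axis: x̄ = 1.3547 in.
Repeating about the centroidal y-axis gives I_y = 21.643 in⁴.
Polar second moment: J = I_x + I_y = 299.24 in⁴.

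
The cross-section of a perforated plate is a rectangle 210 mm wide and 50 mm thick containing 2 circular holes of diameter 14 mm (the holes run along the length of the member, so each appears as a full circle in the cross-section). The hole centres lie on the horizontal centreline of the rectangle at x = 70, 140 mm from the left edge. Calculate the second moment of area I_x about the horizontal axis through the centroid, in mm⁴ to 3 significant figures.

I_x ≈ 2.18 × 10⁶ mm⁴

Decompose the section into non-overlapping parts with the origin at the bottom-left of its bounding rectangle.
Plate: 210 × 50, A = 10 500 mm², y = 25 mm, Ī = 2 187 500 mm⁴.
Hole 1 (subtracted): ⌀14, A = 153.94 mm², y = 25 mm, Ī = 1885.7 mm⁴.
Hole 2 (subtracted): ⌀14, A = 153.94 mm², y = 25 mm, Ī = 1885.7 mm⁴.
By symmetry the centroid is at mid-height, ȳ = 25 mm.
All pieces are centred on the horizontal axis through the centroid, so I = ΣĪ (holes subtracted) = 2 183 729 mm⁴.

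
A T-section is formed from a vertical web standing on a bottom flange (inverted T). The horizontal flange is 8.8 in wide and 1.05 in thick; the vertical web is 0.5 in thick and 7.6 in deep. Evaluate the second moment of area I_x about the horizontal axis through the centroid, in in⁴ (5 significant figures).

Split into non-overlapping primitives; take the origin at the lower-left of the bounding box.
Flange: 8.8 × 1.05, A = 9.24 in², y = 0.525 in, Ī = 0.848925 in⁴.
Web: 0.5 × 7.6, A = 3.8 in², y = 4.85 in, Ī = 18.29067 in⁴.
Centroid: ȳ = ΣA·y / ΣA = 1.785353 in.
Transfer each piece to the horizontal axis through the centroid using Ī + A·d² with d = y − 1.785353:
  flange: d = -1.260353 in → contributes +15.52656 in⁴
  web: d = 3.064647 in → contributes +53.9805 in⁴
Total I = 69.50707 in⁴.

I_x ≈ 69.507 in⁴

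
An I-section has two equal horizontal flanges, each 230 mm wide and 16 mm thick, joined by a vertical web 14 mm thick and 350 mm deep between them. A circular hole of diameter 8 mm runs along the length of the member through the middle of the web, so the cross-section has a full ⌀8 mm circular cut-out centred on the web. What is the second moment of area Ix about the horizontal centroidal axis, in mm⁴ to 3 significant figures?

Break the section into simple shapes (no overlaps), measuring from the bottom-left corner of the bounding box.
Bottom flange: 230 × 16, A = 3 680 mm², y = 8 mm, Ī = 78 507 mm⁴.
Web: 14 × 350, A = 4 900 mm², y = 191 mm, Ī = 50 020 833 mm⁴.
Top flange: 230 × 16, A = 3 680 mm², y = 374 mm, Ī = 78 507 mm⁴.
Hole (subtracted): ⌀8, A = 50.265 mm², y = 191 mm, Ī = 201.06 mm⁴.
By symmetry the centroid is at mid-height, ȳ = 191 mm.
Transfer each piece to the horizontal centroidal axis using Ī + A·d² with d = y − 191:
  bottom flange: d = -183 mm → contributes +123 318 027 mm⁴
  web: d = 0 mm → contributes +50 020 833 mm⁴
  top flange: d = 183 mm → contributes +123 318 027 mm⁴
  hole: d = 0 mm → contributes −201.06 mm⁴
Total I = 296 656 686 mm⁴.

Ix ≈ 2.97 × 10⁸ mm⁴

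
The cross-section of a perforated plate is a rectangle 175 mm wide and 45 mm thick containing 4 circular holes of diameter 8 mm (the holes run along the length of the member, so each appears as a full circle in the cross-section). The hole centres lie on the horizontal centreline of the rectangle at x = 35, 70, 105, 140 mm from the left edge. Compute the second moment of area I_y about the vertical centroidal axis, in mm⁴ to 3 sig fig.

I_y ≈ 1.98 × 10⁷ mm⁴

Split into non-overlapping primitives; take the origin at the lower-left of the bounding box.
Plate: 175 × 45, A = 7 875 mm², x = 87.5 mm, Ī = 20 097 656 mm⁴.
Hole 1 (subtracted): ⌀8, A = 50.265 mm², x = 35 mm, Ī = 201.06 mm⁴.
Hole 2 (subtracted): ⌀8, A = 50.265 mm², x = 70 mm, Ī = 201.06 mm⁴.
Hole 3 (subtracted): ⌀8, A = 50.265 mm², x = 105 mm, Ī = 201.06 mm⁴.
Hole 4 (subtracted): ⌀8, A = 50.265 mm², x = 140 mm, Ī = 201.06 mm⁴.
By symmetry the centroid is at mid-width, x̄ = 87.5 mm.
Transfer each piece to the vertical centroidal axis using Ī + A·d² with d = x − 87.5:
  plate: d = 0 mm → contributes +20 097 656 mm⁴
  hole 1: d = -52.5 mm → contributes −138 745 mm⁴
  hole 2: d = -17.5 mm → contributes −15 595 mm⁴
  hole 3: d = 17.5 mm → contributes −15 595 mm⁴
  hole 4: d = 52.5 mm → contributes −138 745 mm⁴
Total I = 19 788 976 mm⁴.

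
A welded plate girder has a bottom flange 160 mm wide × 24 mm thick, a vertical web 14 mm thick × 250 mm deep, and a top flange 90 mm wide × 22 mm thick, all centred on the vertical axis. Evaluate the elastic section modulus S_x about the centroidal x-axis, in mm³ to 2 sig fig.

S_x ≈ 6.9 × 10⁵ mm³

Treat the section as a set of non-overlapping primitives; coordinates are from the bounding-box lower-left.
Bottom plate: 160 × 24, A = 3 840 mm², y = 12 mm, Ī = 184 320 mm⁴.
Web plate: 14 × 250, A = 3 500 mm², y = 149 mm, Ī = 18 229 167 mm⁴.
Top plate: 90 × 22, A = 1 980 mm², y = 285 mm, Ī = 79 860 mm⁴.
Centroid: ȳ = ΣA·y / ΣA = 121.4 mm.
Transfer each piece to the centroidal x-axis using Ī + A·d² with d = y − 121.4:
  bottom plate: d = -109.4 mm → contributes +46 181 775 mm⁴
  web plate: d = 27.55 mm → contributes +20 886 379 mm⁴
  top plate: d = 163.6 mm → contributes +53 044 456 mm⁴
Total I = 120 112 610 mm⁴.
Extreme fibre distance c = 174.6 mm; S = I/c = 688 113 mm³.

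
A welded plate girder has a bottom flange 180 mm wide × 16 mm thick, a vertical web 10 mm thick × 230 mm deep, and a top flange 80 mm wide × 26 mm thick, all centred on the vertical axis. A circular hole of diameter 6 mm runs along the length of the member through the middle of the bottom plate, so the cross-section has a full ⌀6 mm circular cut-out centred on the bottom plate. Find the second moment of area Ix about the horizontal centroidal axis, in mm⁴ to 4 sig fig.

Break the section into simple shapes (no overlaps), measuring from the bottom-left corner of the bounding box.
Bottom plate: 180 × 16, A = 2 880 mm², y = 8 mm, Ī = 61 440 mm⁴.
Web plate: 10 × 230, A = 2 300 mm², y = 131 mm, Ī = 10 139 167 mm⁴.
Top plate: 80 × 26, A = 2 080 mm², y = 259 mm, Ī = 117 173 mm⁴.
Hole (subtracted): ⌀6, A = 28.2743 mm², y = 8 mm, Ī = 63.6173 mm⁴.
Centroid: ȳ = ΣA·y / ΣA = 119.312 mm.
Transfer each piece to the horizontal centroidal axis using Ī + A·d² with d = y − 119.312:
  bottom plate: d = -111.312 mm → contributes +35 745 872 mm⁴
  web plate: d = 11.6877 mm → contributes +10 453 352 mm⁴
  top plate: d = 139.688 mm → contributes +40 703 494 mm⁴
  hole: d = -111.312 mm → contributes −350 395 mm⁴
Total I = 86 552 323 mm⁴.

Ix ≈ 8.655 × 10⁷ mm⁴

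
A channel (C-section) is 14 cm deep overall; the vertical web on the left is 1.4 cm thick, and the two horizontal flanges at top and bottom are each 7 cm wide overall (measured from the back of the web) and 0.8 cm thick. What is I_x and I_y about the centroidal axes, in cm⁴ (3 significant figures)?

Break the section into simple shapes (no overlaps), measuring from the bottom-left corner of the bounding box.
Web: 1.4 × 14, A = 19.6 cm², y = 7 cm, Ī = 320.13 cm⁴.
Top flange (beyond web): 5.6 × 0.8, A = 4.48 cm², y = 13.6 cm, Ī = 0.23893 cm⁴.
Bottom flange (beyond web): 5.6 × 0.8, A = 4.48 cm², y = 0.4 cm, Ī = 0.23893 cm⁴.
By symmetry the centroid is at mid-height, ȳ = 7 cm.
Transfer each piece to the centroidal x-axis using Ī + A·d² with d = y − 7:
  web: d = 0 cm → contributes +320.13 cm⁴
  top flange (beyond web): d = 6.6 cm → contributes +195.39 cm⁴
  bottom flange (beyond web): d = -6.6 cm → contributes +195.39 cm⁴
Total I = 710.91 cm⁴.
For the y-axis: x̄ = 1.798 cm.
Repeating about the centroidal y-axis gives I_y = 101.94 cm⁴.

I_x ≈ 711 cm⁴, I_y ≈ 102 cm⁴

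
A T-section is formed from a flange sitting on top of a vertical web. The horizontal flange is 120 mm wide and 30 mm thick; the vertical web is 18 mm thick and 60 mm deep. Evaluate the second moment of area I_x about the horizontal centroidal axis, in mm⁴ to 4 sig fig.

I_x ≈ 2.276 × 10⁶ mm⁴

Decompose the section into non-overlapping parts with the origin at the bottom-left of its bounding rectangle.
Flange: 120 × 30, A = 3 600 mm², y = 75 mm, Ī = 270 000 mm⁴.
Web: 18 × 60, A = 1 080 mm², y = 30 mm, Ī = 324 000 mm⁴.
Centroid: ȳ = ΣA·y / ΣA = 64.6154 mm.
Transfer each piece to the horizontal centroidal axis using Ī + A·d² with d = y − 64.6154:
  flange: d = 10.3846 mm → contributes +658 225 mm⁴
  web: d = -34.6154 mm → contributes +1 618 083 mm⁴
Total I = 2 276 308 mm⁴.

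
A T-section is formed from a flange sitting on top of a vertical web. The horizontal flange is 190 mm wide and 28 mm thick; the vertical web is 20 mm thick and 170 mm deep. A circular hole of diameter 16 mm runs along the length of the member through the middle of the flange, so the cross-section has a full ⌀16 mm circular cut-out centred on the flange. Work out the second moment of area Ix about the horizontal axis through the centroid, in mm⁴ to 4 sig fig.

Decompose the section into non-overlapping parts with the origin at the bottom-left of its bounding rectangle.
Flange: 190 × 28, A = 5 320 mm², y = 184 mm, Ī = 347 573 mm⁴.
Web: 20 × 170, A = 3 400 mm², y = 85 mm, Ī = 8 188 333 mm⁴.
Hole (subtracted): ⌀16, A = 201.062 mm², y = 184 mm, Ī = 3216.99 mm⁴.
Centroid: ȳ = ΣA·y / ΣA = 144.488 mm.
Transfer each piece to the horizontal axis through the centroid using Ī + A·d² with d = y − 144.488:
  flange: d = 39.512 mm → contributes +8 653 134 mm⁴
  web: d = -59.488 mm → contributes +20 220 342 mm⁴
  hole: d = 39.512 mm → contributes −317 114 mm⁴
Total I = 28 556 362 mm⁴.

Ix ≈ 2.856 × 10⁷ mm⁴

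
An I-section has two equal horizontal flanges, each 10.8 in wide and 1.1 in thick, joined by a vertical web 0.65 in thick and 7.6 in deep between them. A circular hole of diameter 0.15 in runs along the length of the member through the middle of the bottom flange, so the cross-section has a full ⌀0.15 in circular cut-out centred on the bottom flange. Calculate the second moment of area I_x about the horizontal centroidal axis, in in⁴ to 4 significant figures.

I_x ≈ 475.4 in⁴

Split into non-overlapping primitives; take the origin at the lower-left of the bounding box.
Bottom flange: 10.8 × 1.1, A = 11.88 in², y = 0.55 in, Ī = 1.1979 in⁴.
Web: 0.65 × 7.6, A = 4.94 in², y = 4.9 in, Ī = 23.7779 in⁴.
Top flange: 10.8 × 1.1, A = 11.88 in², y = 9.25 in, Ī = 1.1979 in⁴.
Hole (subtracted): ⌀0.15, A = 0.0176715 in², y = 0.55 in, Ī = 0.0000248505 in⁴.
Centroid: ȳ = ΣA·y / ΣA = 4.90268 in.
Transfer each piece to the horizontal centroidal axis using Ī + A·d² with d = y − 4.90268:
  bottom flange: d = -4.35268 in → contributes +226.274 in⁴
  web: d = -0.00268008 in → contributes +23.7779 in⁴
  top flange: d = 4.34732 in → contributes +225.72 in⁴
  hole: d = -4.35268 in → contributes −0.334825 in⁴
Total I = 475.438 in⁴.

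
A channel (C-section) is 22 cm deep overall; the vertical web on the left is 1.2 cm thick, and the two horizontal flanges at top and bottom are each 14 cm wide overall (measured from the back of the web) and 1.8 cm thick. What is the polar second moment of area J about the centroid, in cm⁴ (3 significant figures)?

J ≈ 7230 cm⁴

Decompose the section into non-overlapping parts with the origin at the bottom-left of its bounding rectangle.
Web: 1.2 × 22, A = 26.4 cm², y = 11 cm, Ī = 1064.8 cm⁴.
Top flange (beyond web): 12.8 × 1.8, A = 23.04 cm², y = 21.1 cm, Ī = 6.2208 cm⁴.
Bottom flange (beyond web): 12.8 × 1.8, A = 23.04 cm², y = 0.9 cm, Ī = 6.2208 cm⁴.
By symmetry the centroid is at mid-height, ȳ = 11 cm.
Transfer each piece to the centroidal x-axis using Ī + A·d² with d = y − 11:
  web: d = 0 cm → contributes +1064.8 cm⁴
  top flange (beyond web): d = 10.1 cm → contributes +2356.5 cm⁴
  bottom flange (beyond web): d = -10.1 cm → contributes +2356.5 cm⁴
Total I = 5777.9 cm⁴.
For the y-axis: x̄ = 5.0503 cm.
Repeating about the centroidal y-axis gives I_y = 1454.7 cm⁴.
Polar second moment: J = I_x + I_y = 7232.6 cm⁴.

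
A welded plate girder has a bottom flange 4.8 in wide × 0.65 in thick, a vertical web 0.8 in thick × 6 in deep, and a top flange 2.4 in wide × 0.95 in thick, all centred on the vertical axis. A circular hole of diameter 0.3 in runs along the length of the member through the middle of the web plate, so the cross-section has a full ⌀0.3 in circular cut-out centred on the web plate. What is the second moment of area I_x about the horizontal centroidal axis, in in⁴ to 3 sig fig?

I_x ≈ 76.1 in⁴

Treat the section as a set of non-overlapping primitives; coordinates are from the bounding-box lower-left.
Bottom plate: 4.8 × 0.65, A = 3.12 in², y = 0.325 in, Ī = 0.10985 in⁴.
Web plate: 0.8 × 6, A = 4.8 in², y = 3.65 in, Ī = 14.4 in⁴.
Top plate: 2.4 × 0.95, A = 2.28 in², y = 7.125 in, Ī = 0.17148 in⁴.
Hole (subtracted): ⌀0.3, A = 0.070686 in², y = 3.65 in, Ī = 0.00039761 in⁴.
Centroid: ȳ = ΣA·y / ΣA = 3.408 in.
Transfer each piece to the horizontal centroidal axis using Ī + A·d² with d = y − 3.408:
  bottom plate: d = -3.083 in → contributes +29.766 in⁴
  web plate: d = 0.24197 in → contributes +14.681 in⁴
  top plate: d = 3.717 in → contributes +31.672 in⁴
  hole: d = 0.24197 in → contributes −0.0045363 in⁴
Total I = 76.114 in⁴.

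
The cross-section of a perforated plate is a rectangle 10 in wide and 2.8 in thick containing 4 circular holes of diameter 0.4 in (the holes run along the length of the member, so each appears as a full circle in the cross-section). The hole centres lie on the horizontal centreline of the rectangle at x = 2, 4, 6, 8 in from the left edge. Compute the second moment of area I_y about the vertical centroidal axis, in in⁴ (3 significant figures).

Treat the section as a set of non-overlapping primitives; coordinates are from the bounding-box lower-left.
Plate: 10 × 2.8, A = 28 in², x = 5 in, Ī = 233.33 in⁴.
Hole 1 (subtracted): ⌀0.4, A = 0.12566 in², x = 2 in, Ī = 0.0012566 in⁴.
Hole 2 (subtracted): ⌀0.4, A = 0.12566 in², x = 4 in, Ī = 0.0012566 in⁴.
Hole 3 (subtracted): ⌀0.4, A = 0.12566 in², x = 6 in, Ī = 0.0012566 in⁴.
Hole 4 (subtracted): ⌀0.4, A = 0.12566 in², x = 8 in, Ī = 0.0012566 in⁴.
By symmetry the centroid is at mid-width, x̄ = 5 in.
Transfer each piece to the vertical centroidal axis using Ī + A·d² with d = x − 5:
  plate: d = 0 in → contributes +233.33 in⁴
  hole 1: d = -3 in → contributes −1.1322 in⁴
  hole 2: d = -1 in → contributes −0.12692 in⁴
  hole 3: d = 1 in → contributes −0.12692 in⁴
  hole 4: d = 3 in → contributes −1.1322 in⁴
Total I = 230.82 in⁴.

I_y ≈ 231 in⁴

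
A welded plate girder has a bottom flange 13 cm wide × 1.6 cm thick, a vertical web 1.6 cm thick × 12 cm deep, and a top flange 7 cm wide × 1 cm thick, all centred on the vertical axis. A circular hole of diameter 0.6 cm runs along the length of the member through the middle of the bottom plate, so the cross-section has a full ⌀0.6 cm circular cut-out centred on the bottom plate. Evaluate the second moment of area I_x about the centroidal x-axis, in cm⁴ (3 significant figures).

I_x ≈ 1290 cm⁴

Break the section into simple shapes (no overlaps), measuring from the bottom-left corner of the bounding box.
Bottom plate: 13 × 1.6, A = 20.8 cm², y = 0.8 cm, Ī = 4.4373 cm⁴.
Web plate: 1.6 × 12, A = 19.2 cm², y = 7.6 cm, Ī = 230.4 cm⁴.
Top plate: 7 × 1, A = 7 cm², y = 14.1 cm, Ī = 0.58333 cm⁴.
Hole (subtracted): ⌀0.6, A = 0.28274 cm², y = 0.8 cm, Ī = 0.0063617 cm⁴.
Centroid: ȳ = ΣA·y / ΣA = 5.5875 cm.
Transfer each piece to the centroidal x-axis using Ī + A·d² with d = y − 5.5875:
  bottom plate: d = -4.7875 cm → contributes +481.18 cm⁴
  web plate: d = 2.0125 cm → contributes +308.16 cm⁴
  top plate: d = 8.5125 cm → contributes +507.82 cm⁴
  hole: d = -4.7875 cm → contributes −6.4869 cm⁴
Total I = 1290.7 cm⁴.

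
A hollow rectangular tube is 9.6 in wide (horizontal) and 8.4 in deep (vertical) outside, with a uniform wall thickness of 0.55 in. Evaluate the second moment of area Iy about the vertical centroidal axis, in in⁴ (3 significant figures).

Iy ≈ 246 in⁴

Treat the section as a set of non-overlapping primitives; coordinates are from the bounding-box lower-left.
Outer rectangle: 9.6 × 8.4, A = 80.64 in², x = 4.8 in, Ī = 619.32 in⁴.
Inner void (subtracted): 8.5 × 7.3, A = 62.05 in², x = 4.8 in, Ī = 373.59 in⁴.
By symmetry the centroid is at mid-width, x̄ = 4.8 in.
All pieces are centred on the vertical centroidal axis, so I = ΣĪ (holes subtracted) = 245.72 in⁴.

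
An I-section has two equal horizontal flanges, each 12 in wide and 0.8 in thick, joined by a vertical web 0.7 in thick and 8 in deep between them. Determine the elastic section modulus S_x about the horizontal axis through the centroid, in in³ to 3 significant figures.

Split into non-overlapping primitives; take the origin at the lower-left of the bounding box.
Bottom flange: 12 × 0.8, A = 9.6 in², y = 0.4 in, Ī = 0.512 in⁴.
Web: 0.7 × 8, A = 5.6 in², y = 4.8 in, Ī = 29.867 in⁴.
Top flange: 12 × 0.8, A = 9.6 in², y = 9.2 in, Ī = 0.512 in⁴.
By symmetry the centroid is at mid-height, ȳ = 4.8 in.
Transfer each piece to the horizontal axis through the centroid using Ī + A·d² with d = y − 4.8:
  bottom flange: d = -4.4 in → contributes +186.37 in⁴
  web: d = 0 in → contributes +29.867 in⁴
  top flange: d = 4.4 in → contributes +186.37 in⁴
Total I = 402.6 in⁴.
Extreme fibre distance c = 4.8 in; S = I/c = 83.876 in³.

S_x ≈ 83.9 in³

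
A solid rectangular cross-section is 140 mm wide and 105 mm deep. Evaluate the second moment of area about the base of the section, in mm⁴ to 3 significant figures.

I_base ≈ 5.40 × 10⁷ mm⁴

The section: 140 × 105, A = 14 700 mm², y = 52.5 mm, Ī = 13 505 625 mm⁴.
Transfer it to the base of the section using Ī + A·d² with d = y − 0:
  the section: d = 52.5 mm → contributes +54 022 500 mm⁴
Total I = 54 022 500 mm⁴.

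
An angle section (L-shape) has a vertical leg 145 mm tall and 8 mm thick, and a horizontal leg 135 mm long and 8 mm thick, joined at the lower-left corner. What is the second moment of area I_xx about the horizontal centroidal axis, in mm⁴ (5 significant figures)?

Decompose the section into non-overlapping parts with the origin at the bottom-left of its bounding rectangle.
Vertical leg: 8 × 145, A = 1 160 mm², y = 72.5 mm, Ī = 2 032 417 mm⁴.
Horizontal leg (remainder): 127 × 8, A = 1 016 mm², y = 4 mm, Ī = 5418.667 mm⁴.
Centroid: ȳ = ΣA·y / ΣA = 40.51654 mm.
Transfer each piece to the horizontal centroidal axis using Ī + A·d² with d = y − 40.51654:
  vertical leg: d = 31.98346 mm → contributes +3 219 029 mm⁴
  horizontal leg (remainder): d = -36.51654 mm → contributes +1 360 212 mm⁴
Total I = 4 579 241 mm⁴.

I_xx ≈ 4.5792 × 10⁶ mm⁴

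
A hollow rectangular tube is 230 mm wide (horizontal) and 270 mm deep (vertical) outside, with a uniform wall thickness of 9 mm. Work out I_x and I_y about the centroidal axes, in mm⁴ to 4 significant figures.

I_x ≈ 9.454 × 10⁷ mm⁴, I_y ≈ 7.367 × 10⁷ mm⁴

Break the section into simple shapes (no overlaps), measuring from the bottom-left corner of the bounding box.
Outer rectangle: 230 × 270, A = 62 100 mm², y = 135 mm, Ī = 377 257 500 mm⁴.
Inner void (subtracted): 212 × 252, A = 53 424 mm², y = 135 mm, Ī = 282 719 808 mm⁴.
By symmetry the centroid is at mid-height, ȳ = 135 mm.
All pieces are centred on the centroidal x-axis, so I = ΣĪ (holes subtracted) = 94 537 692 mm⁴.
Repeating about the centroidal y-axis gives I_y = 73 666 812 mm⁴.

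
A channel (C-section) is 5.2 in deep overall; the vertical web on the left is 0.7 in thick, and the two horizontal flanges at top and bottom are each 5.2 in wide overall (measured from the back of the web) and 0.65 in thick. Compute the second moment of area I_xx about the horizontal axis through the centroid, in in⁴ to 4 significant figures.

I_xx ≈ 38.69 in⁴

Split into non-overlapping primitives; take the origin at the lower-left of the bounding box.
Web: 0.7 × 5.2, A = 3.64 in², y = 2.6 in, Ī = 8.20213 in⁴.
Top flange (beyond web): 4.5 × 0.65, A = 2.925 in², y = 4.875 in, Ī = 0.102984 in⁴.
Bottom flange (beyond web): 4.5 × 0.65, A = 2.925 in², y = 0.325 in, Ī = 0.102984 in⁴.
By symmetry the centroid is at mid-height, ȳ = 2.6 in.
Transfer each piece to the horizontal axis through the centroid using Ī + A·d² with d = y − 2.6:
  web: d = 0 in → contributes +8.20213 in⁴
  top flange (beyond web): d = 2.275 in → contributes +15.2417 in⁴
  bottom flange (beyond web): d = -2.275 in → contributes +15.2417 in⁴
Total I = 38.6855 in⁴.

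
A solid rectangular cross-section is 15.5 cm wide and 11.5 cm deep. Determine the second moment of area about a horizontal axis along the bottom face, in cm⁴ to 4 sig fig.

I_base ≈ 7858 cm⁴

The section: 15.5 × 11.5, A = 178.25 cm², y = 5.75 cm, Ī = 1964.46 cm⁴.
Transfer it to a horizontal axis along the bottom face using Ī + A·d² with d = y − 0:
  the section: d = 5.75 cm → contributes +7857.85 cm⁴
Total I = 7857.85 cm⁴.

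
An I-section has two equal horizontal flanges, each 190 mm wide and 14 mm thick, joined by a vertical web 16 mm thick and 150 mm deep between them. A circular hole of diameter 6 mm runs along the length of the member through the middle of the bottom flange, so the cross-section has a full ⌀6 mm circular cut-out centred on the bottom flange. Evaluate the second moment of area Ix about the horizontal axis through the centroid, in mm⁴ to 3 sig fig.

Split into non-overlapping primitives; take the origin at the lower-left of the bounding box.
Bottom flange: 190 × 14, A = 2 660 mm², y = 7 mm, Ī = 43 447 mm⁴.
Web: 16 × 150, A = 2 400 mm², y = 89 mm, Ī = 4 500 000 mm⁴.
Top flange: 190 × 14, A = 2 660 mm², y = 171 mm, Ī = 43 447 mm⁴.
Hole (subtracted): ⌀6, A = 28.274 mm², y = 7 mm, Ī = 63.617 mm⁴.
Centroid: ȳ = ΣA·y / ΣA = 89.301 mm.
Transfer each piece to the horizontal axis through the centroid using Ī + A·d² with d = y − 89.301:
  bottom flange: d = -82.301 mm → contributes +18 061 023 mm⁴
  web: d = -0.30143 mm → contributes +4 500 218 mm⁴
  top flange: d = 81.699 mm → contributes +17 798 034 mm⁴
  hole: d = -82.301 mm → contributes −191 581 mm⁴
Total I = 40 167 694 mm⁴.

Ix ≈ 4.02 × 10⁷ mm⁴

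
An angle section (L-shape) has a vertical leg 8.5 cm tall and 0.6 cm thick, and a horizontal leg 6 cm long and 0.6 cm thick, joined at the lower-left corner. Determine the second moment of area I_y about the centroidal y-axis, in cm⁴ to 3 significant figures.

Treat the section as a set of non-overlapping primitives; coordinates are from the bounding-box lower-left.
Vertical leg: 0.6 × 8.5, A = 5.1 cm², x = 0.3 cm, Ī = 0.153 cm⁴.
Horizontal leg (remainder): 5.4 × 0.6, A = 3.24 cm², x = 3.3 cm, Ī = 7.8732 cm⁴.
Centroid: x̄ = ΣA·x / ΣA = 1.4655 cm.
Transfer each piece to the centroidal y-axis using Ī + A·d² with d = x − 1.4655:
  vertical leg: d = -1.1655 cm → contributes +7.0804 cm⁴
  horizontal leg (remainder): d = 1.8345 cm → contributes +18.777 cm⁴
Total I = 25.858 cm⁴.

I_y ≈ 25.9 cm⁴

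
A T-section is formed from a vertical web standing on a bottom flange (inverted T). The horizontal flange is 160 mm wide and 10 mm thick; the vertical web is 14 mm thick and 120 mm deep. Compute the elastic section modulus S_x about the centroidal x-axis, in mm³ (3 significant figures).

Split into non-overlapping primitives; take the origin at the lower-left of the bounding box.
Flange: 160 × 10, A = 1 600 mm², y = 5 mm, Ī = 13 333 mm⁴.
Web: 14 × 120, A = 1 680 mm², y = 70 mm, Ī = 2 016 000 mm⁴.
Centroid: ȳ = ΣA·y / ΣA = 38.293 mm.
Transfer each piece to the centroidal x-axis using Ī + A·d² with d = y − 38.293:
  flange: d = -33.293 mm → contributes +1 786 778 mm⁴
  web: d = 31.707 mm → contributes +3 704 995 mm⁴
Total I = 5 491 772 mm⁴.
Extreme fibre distance c = 91.707 mm; S = I/c = 59 884 mm³.

S_x ≈ 5.99 × 10⁴ mm³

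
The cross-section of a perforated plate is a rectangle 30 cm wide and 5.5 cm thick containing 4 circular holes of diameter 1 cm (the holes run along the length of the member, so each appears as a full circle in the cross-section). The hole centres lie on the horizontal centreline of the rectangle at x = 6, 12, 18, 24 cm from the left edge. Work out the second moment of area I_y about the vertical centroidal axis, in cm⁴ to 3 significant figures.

Decompose the section into non-overlapping parts with the origin at the bottom-left of its bounding rectangle.
Plate: 30 × 5.5, A = 165 cm², x = 15 cm, Ī = 12 375 cm⁴.
Hole 1 (subtracted): ⌀1, A = 0.7854 cm², x = 6 cm, Ī = 0.049087 cm⁴.
Hole 2 (subtracted): ⌀1, A = 0.7854 cm², x = 12 cm, Ī = 0.049087 cm⁴.
Hole 3 (subtracted): ⌀1, A = 0.7854 cm², x = 18 cm, Ī = 0.049087 cm⁴.
Hole 4 (subtracted): ⌀1, A = 0.7854 cm², x = 24 cm, Ī = 0.049087 cm⁴.
By symmetry the centroid is at mid-width, x̄ = 15 cm.
Transfer each piece to the vertical centroidal axis using Ī + A·d² with d = x − 15:
  plate: d = 0 cm → contributes +12 375 cm⁴
  hole 1: d = -9 cm → contributes −63.666 cm⁴
  hole 2: d = -3 cm → contributes −7.1177 cm⁴
  hole 3: d = 3 cm → contributes −7.1177 cm⁴
  hole 4: d = 9 cm → contributes −63.666 cm⁴
Total I = 12 233 cm⁴.

I_y ≈ 1.22 × 10⁴ cm⁴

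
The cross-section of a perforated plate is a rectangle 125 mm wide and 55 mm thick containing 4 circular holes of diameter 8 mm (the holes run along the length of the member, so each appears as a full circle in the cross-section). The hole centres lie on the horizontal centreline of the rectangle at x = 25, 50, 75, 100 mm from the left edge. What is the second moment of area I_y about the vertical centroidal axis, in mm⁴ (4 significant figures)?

Break the section into simple shapes (no overlaps), measuring from the bottom-left corner of the bounding box.
Plate: 125 × 55, A = 6 875 mm², x = 62.5 mm, Ī = 8 951 823 mm⁴.
Hole 1 (subtracted): ⌀8, A = 50.2655 mm², x = 25 mm, Ī = 201.062 mm⁴.
Hole 2 (subtracted): ⌀8, A = 50.2655 mm², x = 50 mm, Ī = 201.062 mm⁴.
Hole 3 (subtracted): ⌀8, A = 50.2655 mm², x = 75 mm, Ī = 201.062 mm⁴.
Hole 4 (subtracted): ⌀8, A = 50.2655 mm², x = 100 mm, Ī = 201.062 mm⁴.
By symmetry the centroid is at mid-width, x̄ = 62.5 mm.
Transfer each piece to the vertical centroidal axis using Ī + A·d² with d = x − 62.5:
  plate: d = 0 mm → contributes +8 951 823 mm⁴
  hole 1: d = -37.5 mm → contributes −70886.9 mm⁴
  hole 2: d = -12.5 mm → contributes −8055.04 mm⁴
  hole 3: d = 12.5 mm → contributes −8055.04 mm⁴
  hole 4: d = 37.5 mm → contributes −70886.9 mm⁴
Total I = 8 793 939 mm⁴.

I_y ≈ 8.794 × 10⁶ mm⁴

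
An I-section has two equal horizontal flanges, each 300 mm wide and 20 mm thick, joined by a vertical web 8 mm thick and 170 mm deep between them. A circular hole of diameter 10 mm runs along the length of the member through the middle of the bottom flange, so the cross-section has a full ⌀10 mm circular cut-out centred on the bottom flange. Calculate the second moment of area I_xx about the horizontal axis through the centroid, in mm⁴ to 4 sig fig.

Break the section into simple shapes (no overlaps), measuring from the bottom-left corner of the bounding box.
Bottom flange: 300 × 20, A = 6 000 mm², y = 10 mm, Ī = 200 000 mm⁴.
Web: 8 × 170, A = 1 360 mm², y = 105 mm, Ī = 3 275 333 mm⁴.
Top flange: 300 × 20, A = 6 000 mm², y = 200 mm, Ī = 200 000 mm⁴.
Hole (subtracted): ⌀10, A = 78.5398 mm², y = 10 mm, Ī = 490.874 mm⁴.
Centroid: ȳ = ΣA·y / ΣA = 105.562 mm.
Transfer each piece to the horizontal axis through the centroid using Ī + A·d² with d = y − 105.562:
  bottom flange: d = -95.5618 mm → contributes +54 992 325 mm⁴
  web: d = -0.561782 mm → contributes +3 275 763 mm⁴
  top flange: d = 94.4382 mm → contributes +53 711 462 mm⁴
  hole: d = -95.5618 mm → contributes −717 721 mm⁴
Total I = 111 261 829 mm⁴.

I_xx ≈ 1.113 × 10⁸ mm⁴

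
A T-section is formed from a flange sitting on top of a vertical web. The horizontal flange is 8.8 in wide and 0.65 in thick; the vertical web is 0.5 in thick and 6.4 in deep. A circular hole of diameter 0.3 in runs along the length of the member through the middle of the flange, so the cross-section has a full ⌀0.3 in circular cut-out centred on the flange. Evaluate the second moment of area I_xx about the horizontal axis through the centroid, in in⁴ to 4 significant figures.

I_xx ≈ 36.51 in⁴

Split into non-overlapping primitives; take the origin at the lower-left of the bounding box.
Flange: 8.8 × 0.65, A = 5.72 in², y = 6.725 in, Ī = 0.201392 in⁴.
Web: 0.5 × 6.4, A = 3.2 in², y = 3.2 in, Ī = 10.9227 in⁴.
Hole (subtracted): ⌀0.3, A = 0.0706858 in², y = 6.725 in, Ī = 0.000397608 in⁴.
Centroid: ȳ = ΣA·y / ΣA = 5.45032 in.
Transfer each piece to the horizontal axis through the centroid using Ī + A·d² with d = y − 5.45032:
  flange: d = 1.27468 in → contributes +9.49523 in⁴
  web: d = -2.25032 in → contributes +27.1273 in⁴
  hole: d = 1.27468 in → contributes −0.115248 in⁴
Total I = 36.5073 in⁴.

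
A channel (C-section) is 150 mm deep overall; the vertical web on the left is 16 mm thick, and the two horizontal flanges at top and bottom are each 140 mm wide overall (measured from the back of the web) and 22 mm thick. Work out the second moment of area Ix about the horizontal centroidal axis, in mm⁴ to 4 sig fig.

Ix ≈ 2.707 × 10⁷ mm⁴

Break the section into simple shapes (no overlaps), measuring from the bottom-left corner of the bounding box.
Web: 16 × 150, A = 2 400 mm², y = 75 mm, Ī = 4 500 000 mm⁴.
Top flange (beyond web): 124 × 22, A = 2 728 mm², y = 139 mm, Ī = 110 029 mm⁴.
Bottom flange (beyond web): 124 × 22, A = 2 728 mm², y = 11 mm, Ī = 110 029 mm⁴.
By symmetry the centroid is at mid-height, ȳ = 75 mm.
Transfer each piece to the horizontal centroidal axis using Ī + A·d² with d = y − 75:
  web: d = 0 mm → contributes +4 500 000 mm⁴
  top flange (beyond web): d = 64 mm → contributes +11 283 917 mm⁴
  bottom flange (beyond web): d = -64 mm → contributes +11 283 917 mm⁴
Total I = 27 067 835 mm⁴.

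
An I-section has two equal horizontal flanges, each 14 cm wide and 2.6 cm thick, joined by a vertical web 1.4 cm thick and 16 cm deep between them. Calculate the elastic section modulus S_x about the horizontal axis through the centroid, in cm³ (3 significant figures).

Treat the section as a set of non-overlapping primitives; coordinates are from the bounding-box lower-left.
Bottom flange: 14 × 2.6, A = 36.4 cm², y = 1.3 cm, Ī = 20.505 cm⁴.
Web: 1.4 × 16, A = 22.4 cm², y = 10.6 cm, Ī = 477.87 cm⁴.
Top flange: 14 × 2.6, A = 36.4 cm², y = 19.9 cm, Ī = 20.505 cm⁴.
By symmetry the centroid is at mid-height, ȳ = 10.6 cm.
Transfer each piece to the horizontal axis through the centroid using Ī + A·d² with d = y − 10.6:
  bottom flange: d = -9.3 cm → contributes +3168.7 cm⁴
  web: d = 0 cm → contributes +477.87 cm⁴
  top flange: d = 9.3 cm → contributes +3168.7 cm⁴
Total I = 6815.3 cm⁴.
Extreme fibre distance c = 10.6 cm; S = I/c = 642.96 cm³.

S_x ≈ 643 cm³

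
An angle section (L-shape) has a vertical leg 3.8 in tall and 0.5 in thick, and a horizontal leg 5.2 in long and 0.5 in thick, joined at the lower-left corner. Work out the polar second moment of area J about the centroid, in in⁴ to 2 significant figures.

Treat the section as a set of non-overlapping primitives; coordinates are from the bounding-box lower-left.
Vertical leg: 0.5 × 3.8, A = 1.9 in², y = 1.9 in, Ī = 2.286 in⁴.
Horizontal leg (remainder): 4.7 × 0.5, A = 2.35 in², y = 0.25 in, Ī = 0.04896 in⁴.
Centroid: ȳ = ΣA·y / ΣA = 0.9876 in.
Transfer each piece to the centroidal x-axis using Ī + A·d² with d = y − 0.9876:
  vertical leg: d = 0.9124 in → contributes +3.868 in⁴
  horizontal leg (remainder): d = -0.7376 in → contributes +1.328 in⁴
Total I = 5.196 in⁴.
For the y-axis: x̄ = 1.688 in.
Repeating about the centroidal y-axis gives I_y = 11.47 in⁴.
Polar second moment: J = I_x + I_y = 16.66 in⁴.

J ≈ 17 in⁴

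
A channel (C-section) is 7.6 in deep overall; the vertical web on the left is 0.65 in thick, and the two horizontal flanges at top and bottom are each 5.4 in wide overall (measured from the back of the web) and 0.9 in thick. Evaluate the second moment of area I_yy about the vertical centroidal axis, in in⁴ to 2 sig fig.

I_yy ≈ 39 in⁴

Break the section into simple shapes (no overlaps), measuring from the bottom-left corner of the bounding box.
Web: 0.65 × 7.6, A = 4.94 in², x = 0.325 in, Ī = 0.1739 in⁴.
Top flange (beyond web): 4.75 × 0.9, A = 4.275 in², x = 3.025 in, Ī = 8.038 in⁴.
Bottom flange (beyond web): 4.75 × 0.9, A = 4.275 in², x = 3.025 in, Ī = 8.038 in⁴.
Centroid: x̄ = ΣA·x / ΣA = 2.036 in.
Transfer each piece to the vertical centroidal axis using Ī + A·d² with d = x − 2.036:
  web: d = -1.711 in → contributes +14.64 in⁴
  top flange (beyond web): d = 0.9887 in → contributes +12.22 in⁴
  bottom flange (beyond web): d = 0.9887 in → contributes +12.22 in⁴
Total I = 39.07 in⁴.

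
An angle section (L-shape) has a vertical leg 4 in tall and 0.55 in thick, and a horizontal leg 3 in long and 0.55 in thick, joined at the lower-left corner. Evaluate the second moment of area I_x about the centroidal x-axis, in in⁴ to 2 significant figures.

Decompose the section into non-overlapping parts with the origin at the bottom-left of its bounding rectangle.
Vertical leg: 0.55 × 4, A = 2.2 in², y = 2 in, Ī = 2.933 in⁴.
Horizontal leg (remainder): 2.45 × 0.55, A = 1.348 in², y = 0.275 in, Ī = 0.03397 in⁴.
Centroid: ȳ = ΣA·y / ΣA = 1.345 in.
Transfer each piece to the centroidal x-axis using Ī + A·d² with d = y − 1.345:
  vertical leg: d = 0.6552 in → contributes +3.878 in⁴
  horizontal leg (remainder): d = -1.07 in → contributes +1.576 in⁴
Total I = 5.454 in⁴.

I_x ≈ 5.5 in⁴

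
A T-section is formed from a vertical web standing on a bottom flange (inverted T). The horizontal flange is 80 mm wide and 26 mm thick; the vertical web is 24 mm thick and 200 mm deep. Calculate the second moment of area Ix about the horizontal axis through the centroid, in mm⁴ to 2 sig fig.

Treat the section as a set of non-overlapping primitives; coordinates are from the bounding-box lower-left.
Flange: 80 × 26, A = 2 080 mm², y = 13 mm, Ī = 117 173 mm⁴.
Web: 24 × 200, A = 4 800 mm², y = 126 mm, Ī = 16 000 000 mm⁴.
Centroid: ȳ = ΣA·y / ΣA = 91.84 mm.
Transfer each piece to the horizontal axis through the centroid using Ī + A·d² with d = y − 91.84:
  flange: d = -78.84 mm → contributes +13 045 009 mm⁴
  web: d = 34.16 mm → contributes +21 602 062 mm⁴
Total I = 34 647 071 mm⁴.

Ix ≈ 3.5 × 10⁷ mm⁴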